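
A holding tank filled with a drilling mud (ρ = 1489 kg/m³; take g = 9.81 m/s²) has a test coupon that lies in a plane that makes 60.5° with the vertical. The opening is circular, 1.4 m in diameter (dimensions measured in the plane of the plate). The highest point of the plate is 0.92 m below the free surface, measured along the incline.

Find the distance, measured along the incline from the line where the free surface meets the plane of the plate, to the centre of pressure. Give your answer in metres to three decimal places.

γ = ρg = 1489 × 9.81 / 1000 = 14.60709 kN/m³.
The plate makes 60.5° with the vertical, i.e. θ = 90° − 60.5° = 29.5° to the horizontal. Measuring y along the incline from the free-surface line, vertical depth h = y·sinθ with sinθ = 0.492424.
The centroid is at the centre, 0.7 m below the top of the plate, so y_c = 0.92 + 0.7 = 1.62 m and h_c = 1.62 × 0.492424 = 0.797727 m.
A = π(0.7)² = 1.53938 m².
Resultant F = γ·h_c·A = 14.60709 × 0.797727 × 1.53938 = 17.9376 kN.
I_c = πr⁴/4 = π × 0.7⁴/4 = 0.188574 m⁴.
Centre of pressure: y_p = y_c + I_c/(y_c·A) = 1.62 + 0.188574/(1.62 × 1.53938) = 1.62 + 0.0756173 = 1.69562 m along the plane.

y_p = 1.696 m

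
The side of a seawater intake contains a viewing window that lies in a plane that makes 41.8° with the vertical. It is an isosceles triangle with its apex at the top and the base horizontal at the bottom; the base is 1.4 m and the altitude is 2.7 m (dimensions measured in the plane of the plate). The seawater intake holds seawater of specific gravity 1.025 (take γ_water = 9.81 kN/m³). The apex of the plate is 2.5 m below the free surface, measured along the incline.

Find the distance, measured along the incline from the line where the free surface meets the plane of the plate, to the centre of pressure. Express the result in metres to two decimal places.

γ = 1.025 × 9.81 = 10.05525 kN/m³.
The plate makes 41.8° with the vertical, i.e. θ = 90° − 41.8° = 48.2° to the horizontal. Measuring y along the incline from the free-surface line, vertical depth h = y·sinθ with sinθ = 0.745476.
With the apex up, the centroid sits 2h/3 = 2 × 2.7/3 = 1.8 m below the apex, so y_c = 2.5 + 1.8 = 4.3 m and h_c = 4.3 × 0.745476 = 3.20555 m.
A = ½ × 1.4 × 2.7 = 1.89 m².
Resultant F = γ·h_c·A = 10.05525 × 3.20555 × 1.89 = 60.9196 kN.
I_c = b·h³/36 = 1.4 × 2.7³/36 = 0.76545 m⁴.
Centre of pressure: y_p = y_c + I_c/(y_c·A) = 4.3 + 0.76545/(4.3 × 1.89) = 4.3 + 0.094186 = 4.39419 m along the plane.

y_p = 4.39 m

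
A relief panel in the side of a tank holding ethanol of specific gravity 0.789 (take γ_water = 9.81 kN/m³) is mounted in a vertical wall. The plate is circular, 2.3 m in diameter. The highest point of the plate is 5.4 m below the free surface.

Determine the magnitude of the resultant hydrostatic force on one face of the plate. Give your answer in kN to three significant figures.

F ≈ 211 kN

γ = 0.789 × 9.81 = 7.74009 kN/m³.
The centroid is at the centre, 1.15 m below the top of the plate, so the centroid depth is h_c = 5.4 + 1.15 = 6.55 m.
A = π(1.15)² = 4.15476 m².
Resultant F = γ·h_c·A = 7.74009 × 6.55 × 4.15476 = 210.636 kN.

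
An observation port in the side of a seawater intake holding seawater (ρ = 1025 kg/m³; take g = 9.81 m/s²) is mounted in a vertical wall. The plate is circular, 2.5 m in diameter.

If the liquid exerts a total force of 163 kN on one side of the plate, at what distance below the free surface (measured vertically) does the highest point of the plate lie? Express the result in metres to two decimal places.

d_top ≈ 2.05 m

γ = ρg = 1025 × 9.81 / 1000 = 10.05525 kN/m³.
A = π(1.25)² = 4.90874 m².
From F = γ·h_c·A, the centroid depth is h_c = 163/(10.05525 × 4.90874) = 3.30236 m.
The centroid is at the centre, 1.25 m below the top of the plate, so the highest point sits at h_top = 3.30236 − 1.25 = 2.05236 m below the surface.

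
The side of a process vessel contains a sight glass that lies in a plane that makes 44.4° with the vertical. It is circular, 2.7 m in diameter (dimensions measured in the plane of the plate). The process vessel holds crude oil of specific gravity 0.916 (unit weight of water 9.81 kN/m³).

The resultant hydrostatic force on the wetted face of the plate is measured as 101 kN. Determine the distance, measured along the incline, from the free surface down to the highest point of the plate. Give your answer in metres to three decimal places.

y_top ≈ 1.398 m

γ = 0.916 × 9.81 = 8.98596 kN/m³.
A = π(1.35)² = 5.72555 m².
From F = γ·h_c·A, the centroid depth is h_c = 101/(8.98596 × 5.72555) = 1.96309 m.
The plate makes 44.4° with the vertical, i.e. θ = 90° − 44.4° = 45.6° to the horizontal. Measuring y along the incline from the free-surface line, vertical depth h = y·sinθ with sinθ = 0.714473.
Along the incline, y_c = h_c/sinθ = 1.96309/0.714473 = 2.74761 m.
The centroid is at the centre, 1.35 m below the top of the plate, so the highest point sits at y_top = 2.74761 − 1.35 = 1.39761 m along the incline.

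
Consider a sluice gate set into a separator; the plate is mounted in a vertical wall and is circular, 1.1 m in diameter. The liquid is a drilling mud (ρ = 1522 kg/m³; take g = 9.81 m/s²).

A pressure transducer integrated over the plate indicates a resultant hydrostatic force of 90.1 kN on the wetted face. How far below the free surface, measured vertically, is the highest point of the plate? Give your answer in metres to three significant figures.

γ = ρg = 1522 × 9.81 / 1000 = 14.93082 kN/m³.
A = π(0.55)² = 0.950332 m².
From F = γ·h_c·A, the centroid depth is h_c = 90.1/(14.93082 × 0.950332) = 6.34988 m.
The centroid is at the centre, 0.55 m below the top of the plate, so the highest point sits at h_top = 6.34988 − 0.55 = 5.79988 m below the surface.

d_top ≈ 5.80 m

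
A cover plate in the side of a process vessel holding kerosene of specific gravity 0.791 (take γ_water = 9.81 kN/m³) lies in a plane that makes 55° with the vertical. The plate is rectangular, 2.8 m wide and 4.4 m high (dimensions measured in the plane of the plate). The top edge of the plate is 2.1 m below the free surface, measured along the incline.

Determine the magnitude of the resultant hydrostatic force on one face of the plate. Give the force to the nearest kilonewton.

F ≈ 236 kN

γ = 0.791 × 9.81 = 7.75971 kN/m³.
The plate makes 55° with the vertical, i.e. θ = 90° − 55° = 35° to the horizontal. Measuring y along the incline from the free-surface line, vertical depth h = y·sinθ with sinθ = 0.573576.
The centroid lies 4.4/2 = 2.2 m below the top edge, so y_c = 2.1 + 2.2 = 4.3 m and h_c = 4.3 × 0.573576 = 2.46638 m.
A = 2.8 × 4.4 = 12.32 m².
Resultant F = γ·h_c·A = 7.75971 × 2.46638 × 12.32 = 235.785 kN.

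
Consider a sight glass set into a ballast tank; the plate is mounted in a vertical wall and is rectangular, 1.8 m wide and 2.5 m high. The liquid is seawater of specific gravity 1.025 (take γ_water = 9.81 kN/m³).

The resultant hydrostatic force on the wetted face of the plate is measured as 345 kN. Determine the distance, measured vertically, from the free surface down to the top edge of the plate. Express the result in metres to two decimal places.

d_top ≈ 6.37 m

γ = 1.025 × 9.81 = 10.05525 kN/m³.
A = 1.8 × 2.5 = 4.5 m².
From F = γ·h_c·A, the centroid depth is h_c = 345/(10.05525 × 4.5) = 7.62454 m.
The centroid lies 2.5/2 = 1.25 m below the top edge, so the top edge sits at h_top = 7.62454 − 1.25 = 6.37454 m below the surface.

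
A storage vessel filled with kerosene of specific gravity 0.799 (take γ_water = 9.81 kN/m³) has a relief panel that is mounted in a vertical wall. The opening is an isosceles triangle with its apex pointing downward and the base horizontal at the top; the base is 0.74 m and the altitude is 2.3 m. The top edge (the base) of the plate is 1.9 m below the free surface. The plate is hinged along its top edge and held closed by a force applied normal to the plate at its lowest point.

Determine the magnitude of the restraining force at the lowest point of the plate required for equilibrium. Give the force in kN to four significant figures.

P ≈ 6.781 kN

γ = 0.799 × 9.81 = 7.83819 kN/m³.
With the apex down, the centroid sits h/3 = 2.3/3 = 0.766667 m below the base (the top edge), so the centroid depth is h_c = 1.9 + 0.766667 = 2.66667 m.
A = ½ × 0.74 × 2.3 = 0.851 m².
Resultant F = γ·h_c·A = 7.83819 × 2.66667 × 0.851 = 17.7875 kN.
I_c = b·h³/36 = 0.74 × 2.3³/36 = 0.250099 m⁴.
Centre of pressure: y_p = y_c + I_c/(y_c·A) = 2.66667 + 0.250099/(2.66667 × 0.851) = 2.66667 + 0.110208 = 2.77688 m along the plane.
The resultant acts 0.766667 + 0.110208 = 0.876875 m (along the plate) below the hinge at the top edge, so the moment about the hinge is M = F × 0.876875 = 17.7875 × 0.876875 = 15.5974 kN·m.
A normal force at the bottom, 2.3 m from the hinge, must supply this moment: P = 15.5974/2.3 = 6.78148 kN.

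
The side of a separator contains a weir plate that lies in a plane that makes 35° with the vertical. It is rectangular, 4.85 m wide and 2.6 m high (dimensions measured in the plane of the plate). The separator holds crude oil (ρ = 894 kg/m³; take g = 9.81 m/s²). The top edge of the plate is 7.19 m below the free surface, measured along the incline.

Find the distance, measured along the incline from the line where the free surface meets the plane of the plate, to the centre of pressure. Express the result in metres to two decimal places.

y_p = 8.56 m

γ = ρg = 894 × 9.81 / 1000 = 8.77014 kN/m³.
The plate makes 35° with the vertical, i.e. θ = 90° − 35° = 55° to the horizontal. Measuring y along the incline from the free-surface line, vertical depth h = y·sinθ with sinθ = 0.819152.
The centroid lies 2.6/2 = 1.3 m below the top edge, so y_c = 7.19 + 1.3 = 8.49 m and h_c = 8.49 × 0.819152 = 6.9546 m.
A = 4.85 × 2.6 = 12.61 m².
Resultant F = γ·h_c·A = 8.77014 × 6.9546 × 12.61 = 769.119 kN.
I_c = b·h³/12 = 4.85 × 2.6³/12 = 7.10363 m⁴.
Centre of pressure: y_p = y_c + I_c/(y_c·A) = 8.49 + 7.10363/(8.49 × 12.61) = 8.49 + 0.0663525 = 8.55635 m along the plane.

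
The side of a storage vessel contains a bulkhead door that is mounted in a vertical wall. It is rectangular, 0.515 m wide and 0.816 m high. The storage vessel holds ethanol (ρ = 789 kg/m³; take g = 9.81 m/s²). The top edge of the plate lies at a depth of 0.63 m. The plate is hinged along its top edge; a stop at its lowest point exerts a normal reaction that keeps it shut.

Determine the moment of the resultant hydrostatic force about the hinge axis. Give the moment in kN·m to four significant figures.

M ≈ 1.558 kN·m

γ = ρg = 789 × 9.81 / 1000 = 7.74009 kN/m³.
The centroid lies 0.816/2 = 0.408 m below the top edge, so the centroid depth is h_c = 0.63 + 0.408 = 1.038 m.
A = 0.515 × 0.816 = 0.42024 m².
Resultant F = γ·h_c·A = 7.74009 × 1.038 × 0.42024 = 3.3763 kN.
I_c = b·h³/12 = 0.515 × 0.816³/12 = 0.0233183 m⁴.
Centre of pressure: y_p = y_c + I_c/(y_c·A) = 1.038 + 0.0233183/(1.038 × 0.42024) = 1.038 + 0.0534567 = 1.09146 m along the plane.
The resultant acts 0.408 + 0.0534567 = 0.461457 m (along the plate) below the hinge at the top edge, so the moment about the hinge is M = F × 0.461457 = 3.3763 × 0.461457 = 1.55802 kN·m.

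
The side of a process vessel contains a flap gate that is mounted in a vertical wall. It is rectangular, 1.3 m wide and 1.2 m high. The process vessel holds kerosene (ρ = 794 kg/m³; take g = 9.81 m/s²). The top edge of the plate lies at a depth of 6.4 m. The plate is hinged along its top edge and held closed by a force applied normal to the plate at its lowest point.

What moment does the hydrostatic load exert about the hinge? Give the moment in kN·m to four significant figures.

γ = ρg = 794 × 9.81 / 1000 = 7.78914 kN/m³.
The centroid lies 1.2/2 = 0.6 m below the top edge, so the centroid depth is h_c = 6.4 + 0.6 = 7 m.
A = 1.3 × 1.2 = 1.56 m².
Resultant F = γ·h_c·A = 7.78914 × 7 × 1.56 = 85.0574 kN.
I_c = b·h³/12 = 1.3 × 1.2³/12 = 0.1872 m⁴.
Centre of pressure: y_p = y_c + I_c/(y_c·A) = 7 + 0.1872/(7 × 1.56) = 7 + 0.0171429 = 7.01714 m along the plane.
The resultant acts 0.6 + 0.0171429 = 0.617143 m (along the plate) below the hinge at the top edge, so the moment about the hinge is M = F × 0.617143 = 85.0574 × 0.617143 = 52.4926 kN·m.

M ≈ 52.49 kN·m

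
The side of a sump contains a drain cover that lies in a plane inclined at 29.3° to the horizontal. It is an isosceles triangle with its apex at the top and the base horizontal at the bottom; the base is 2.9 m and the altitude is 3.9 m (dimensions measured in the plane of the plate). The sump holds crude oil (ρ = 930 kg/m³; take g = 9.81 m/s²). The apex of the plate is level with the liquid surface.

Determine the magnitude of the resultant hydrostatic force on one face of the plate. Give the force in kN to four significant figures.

F ≈ 65.65 kN

γ = ρg = 930 × 9.81 / 1000 = 9.1233 kN/m³.
Let θ = 29.3° be the plate's angle to the horizontal; measure y along the incline from where the plane meets the free surface. Vertical depth h = y·sinθ with sinθ = 0.489382.
With the apex up, the centroid sits 2h/3 = 2 × 3.9/3 = 2.6 m below the apex, so y_c = 2.6 m and h_c = 2.6 × 0.489382 = 1.27239 m.
A = ½ × 2.9 × 3.9 = 5.655 m².
Resultant F = γ·h_c·A = 9.1233 × 1.27239 × 5.655 = 65.6455 kN.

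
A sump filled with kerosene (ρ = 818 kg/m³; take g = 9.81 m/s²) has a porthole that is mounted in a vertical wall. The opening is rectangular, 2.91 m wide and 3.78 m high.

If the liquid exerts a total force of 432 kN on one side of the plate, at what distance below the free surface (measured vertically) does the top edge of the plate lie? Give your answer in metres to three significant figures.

γ = ρg = 818 × 9.81 / 1000 = 8.02458 kN/m³.
A = 2.91 × 3.78 = 10.9998 m².
From F = γ·h_c·A, the centroid depth is h_c = 432/(8.02458 × 10.9998) = 4.89414 m.
The centroid lies 3.78/2 = 1.89 m below the top edge, so the top edge sits at h_top = 4.89414 − 1.89 = 3.00414 m below the surface.

d_top ≈ 3.00 m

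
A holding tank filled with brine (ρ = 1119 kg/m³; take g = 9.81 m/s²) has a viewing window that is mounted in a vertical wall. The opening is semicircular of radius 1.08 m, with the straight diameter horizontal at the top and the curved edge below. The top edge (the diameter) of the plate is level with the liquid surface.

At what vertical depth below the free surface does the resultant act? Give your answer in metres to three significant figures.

h_p = 0.636 m

γ = ρg = 1119 × 9.81 / 1000 = 10.97739 kN/m³.
The centroid of a semicircle lies 4r/(3π) = 0.458366 m from the diameter, here below the top edge, so the centroid depth is h_c = 0.458366 m.
A = πr²/2 = π × 1.08²/2 = 1.83218 m².
Resultant F = γ·h_c·A = 10.97739 × 0.458366 × 1.83218 = 9.21891 kN.
I_c = (π/8 − 8/(9π))·r⁴ = 0.109757 × 1.08⁴ = 0.149323 m⁴.
Centre of pressure: y_p = y_c + I_c/(y_c·A) = 0.458366 + 0.149323/(0.458366 × 1.83218) = 0.458366 + 0.177806 = 0.636172 m along the plane.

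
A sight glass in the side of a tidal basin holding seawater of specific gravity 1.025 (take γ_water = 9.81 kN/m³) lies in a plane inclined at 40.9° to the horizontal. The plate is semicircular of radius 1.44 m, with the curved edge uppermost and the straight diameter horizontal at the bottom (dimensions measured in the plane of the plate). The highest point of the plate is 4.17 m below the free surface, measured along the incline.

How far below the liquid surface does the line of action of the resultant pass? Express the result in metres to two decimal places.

h_p = 3.29 m

γ = 1.025 × 9.81 = 10.05525 kN/m³.
Let θ = 40.9° be the plate's angle to the horizontal; measure y along the incline from where the plane meets the free surface. Vertical depth h = y·sinθ with sinθ = 0.654741.
The centroid lies 4r/(3π) = 0.611155 m above the diameter, so r − 4r/(3π) = 1.44 − 0.611155 = 0.828845 m below the topmost point, so y_c = 4.17 + 0.828845 = 4.99885 m and h_c = 4.99885 × 0.654741 = 3.27295 m.
A = πr²/2 = π × 1.44²/2 = 3.2572 m².
Resultant F = γ·h_c·A = 10.05525 × 3.27295 × 3.2572 = 107.196 kN.
I_c = (π/8 − 8/(9π))·r⁴ = 0.109757 × 1.44⁴ = 0.471935 m⁴.
Centre of pressure: y_p = y_c + I_c/(y_c·A) = 4.99885 + 0.471935/(4.99885 × 3.2572) = 4.99885 + 0.0289846 = 5.02783 m along the plane.
Vertically, h_p = y_p·sinθ = 5.02783 × 0.654741 = 3.29193 m.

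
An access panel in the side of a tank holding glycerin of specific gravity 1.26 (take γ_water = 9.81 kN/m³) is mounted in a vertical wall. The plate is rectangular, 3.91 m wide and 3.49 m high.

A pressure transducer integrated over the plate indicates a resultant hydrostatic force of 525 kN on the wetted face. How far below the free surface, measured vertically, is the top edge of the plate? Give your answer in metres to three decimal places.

γ = 1.26 × 9.81 = 12.3606 kN/m³.
A = 3.91 × 3.49 = 13.6459 m².
From F = γ·h_c·A, the centroid depth is h_c = 525/(12.3606 × 13.6459) = 3.11256 m.
The centroid lies 3.49/2 = 1.745 m below the top edge, so the top edge sits at h_top = 3.11256 − 1.745 = 1.36756 m below the surface.

d_top ≈ 1.368 m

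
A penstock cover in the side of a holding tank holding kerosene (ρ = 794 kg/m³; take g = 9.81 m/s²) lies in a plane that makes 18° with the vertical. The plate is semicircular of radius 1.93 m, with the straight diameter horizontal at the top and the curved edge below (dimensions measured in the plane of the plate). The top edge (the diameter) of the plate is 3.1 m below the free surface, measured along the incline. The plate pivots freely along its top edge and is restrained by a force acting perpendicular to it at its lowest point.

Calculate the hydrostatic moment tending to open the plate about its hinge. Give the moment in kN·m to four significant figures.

γ = ρg = 794 × 9.81 / 1000 = 7.78914 kN/m³.
The plate makes 18° with the vertical, i.e. θ = 90° − 18° = 72° to the horizontal. Measuring y along the incline from the free-surface line, vertical depth h = y·sinθ with sinθ = 0.951057.
The centroid of a semicircle lies 4r/(3π) = 0.819117 m from the diameter, here below the top edge, so y_c = 3.1 + 0.819117 = 3.91912 m and h_c = 3.91912 × 0.951057 = 3.72731 m.
A = πr²/2 = π × 1.93²/2 = 5.85106 m².
Resultant F = γ·h_c·A = 7.78914 × 3.72731 × 5.85106 = 169.871 kN.
I_c = (π/8 − 8/(9π))·r⁴ = 0.109757 × 1.93⁴ = 1.52287 m⁴.
Centre of pressure: y_p = y_c + I_c/(y_c·A) = 3.91912 + 1.52287/(3.91912 × 5.85106) = 3.91912 + 0.066411 = 3.98553 m along the plane.
The resultant acts 0.819117 + 0.066411 = 0.885528 m (along the plate) below the hinge at the top edge, so the moment about the hinge is M = F × 0.885528 = 169.871 × 0.885528 = 150.426 kN·m.

M ≈ 150.4 kN·m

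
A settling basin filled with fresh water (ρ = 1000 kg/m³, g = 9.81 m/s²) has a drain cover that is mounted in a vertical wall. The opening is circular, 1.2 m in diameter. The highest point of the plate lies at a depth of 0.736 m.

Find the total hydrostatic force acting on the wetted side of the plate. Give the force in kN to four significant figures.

γ = ρg = 1000 × 9.81 = 9810 N/m³ = 9.81 kN/m³.
The centroid is at the centre, 0.6 m below the top of the plate, so the centroid depth is h_c = 0.736 + 0.6 = 1.336 m.
A = π(0.6)² = 1.13097 m².
Resultant F = γ·h_c·A = 9.81 × 1.336 × 1.13097 = 14.8227 kN.

F ≈ 14.82 kN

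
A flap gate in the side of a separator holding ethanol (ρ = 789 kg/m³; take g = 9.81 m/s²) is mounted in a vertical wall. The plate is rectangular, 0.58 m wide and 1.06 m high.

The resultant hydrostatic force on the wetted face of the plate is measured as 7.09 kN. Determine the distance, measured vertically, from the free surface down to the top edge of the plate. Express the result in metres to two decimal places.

d_top ≈ 0.96 m

γ = ρg = 789 × 9.81 / 1000 = 7.74009 kN/m³.
A = 0.58 × 1.06 = 0.6148 m².
From F = γ·h_c·A, the centroid depth is h_c = 7.09/(7.74009 × 0.6148) = 1.48993 m.
The centroid lies 1.06/2 = 0.53 m below the top edge, so the top edge sits at h_top = 1.48993 − 0.53 = 0.95993 m below the surface.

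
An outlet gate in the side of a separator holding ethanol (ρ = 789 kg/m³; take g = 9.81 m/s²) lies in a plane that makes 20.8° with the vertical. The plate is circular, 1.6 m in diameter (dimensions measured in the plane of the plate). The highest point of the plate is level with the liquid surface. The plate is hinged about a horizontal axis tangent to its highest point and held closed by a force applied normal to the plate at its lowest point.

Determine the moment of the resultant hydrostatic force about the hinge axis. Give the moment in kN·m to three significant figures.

M ≈ 11.6 kN·m

γ = ρg = 789 × 9.81 / 1000 = 7.74009 kN/m³.
The plate makes 20.8° with the vertical, i.e. θ = 90° − 20.8° = 69.2° to the horizontal. Measuring y along the incline from the free-surface line, vertical depth h = y·sinθ with sinθ = 0.934826.
The centroid is at the centre, 0.8 m below the top of the plate, so y_c = 0.8 m and h_c = 0.8 × 0.934826 = 0.747861 m.
A = π(0.8)² = 2.01062 m².
Resultant F = γ·h_c·A = 7.74009 × 0.747861 × 2.01062 = 11.6385 kN.
I_c = πr⁴/4 = π × 0.8⁴/4 = 0.321699 m⁴.
Centre of pressure: y_p = y_c + I_c/(y_c·A) = 0.8 + 0.321699/(0.8 × 2.01062) = 0.8 + 0.2 = 1 m along the plane.
The resultant acts 0.8 + 0.2 = 1 m (along the plate) below the hinge at the top edge, so the moment about the hinge is M = F × 1 = 11.6385 × 1 = 11.6385 kN·m.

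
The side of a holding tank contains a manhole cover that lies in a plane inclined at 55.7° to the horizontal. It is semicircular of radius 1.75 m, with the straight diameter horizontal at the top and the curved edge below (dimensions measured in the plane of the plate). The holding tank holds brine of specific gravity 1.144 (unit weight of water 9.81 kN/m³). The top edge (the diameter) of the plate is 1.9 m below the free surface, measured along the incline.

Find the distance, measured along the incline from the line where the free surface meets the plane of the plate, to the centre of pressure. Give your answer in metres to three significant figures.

γ = 1.144 × 9.81 = 11.22264 kN/m³.
Let θ = 55.7° be the plate's angle to the horizontal; measure y along the incline from where the plane meets the free surface. Vertical depth h = y·sinθ with sinθ = 0.826098.
The centroid of a semicircle lies 4r/(3π) = 0.742723 m from the diameter, here below the top edge, so y_c = 1.9 + 0.742723 = 2.64272 m and h_c = 2.64272 × 0.826098 = 2.18315 m.
A = πr²/2 = π × 1.75²/2 = 4.81056 m².
Resultant F = γ·h_c·A = 11.22264 × 2.18315 × 4.81056 = 117.862 kN.
I_c = (π/8 − 8/(9π))·r⁴ = 0.109757 × 1.75⁴ = 1.0294 m⁴.
Centre of pressure: y_p = y_c + I_c/(y_c·A) = 2.64272 + 1.0294/(2.64272 × 4.81056) = 2.64272 + 0.0809725 = 2.72369 m along the plane.

y_p = 2.72 m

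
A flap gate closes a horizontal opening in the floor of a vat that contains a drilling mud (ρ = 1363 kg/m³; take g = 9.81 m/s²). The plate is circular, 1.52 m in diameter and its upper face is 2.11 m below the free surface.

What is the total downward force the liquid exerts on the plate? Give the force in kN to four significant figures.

γ = ρg = 1363 × 9.81 / 1000 = 13.37103 kN/m³.
The plate is horizontal, so pressure is uniform at p = γ·h = 13.37103 × 2.11 = 28.2129 kN/m².
A = π(0.76)² = 1.81458 m².
F = p·A = 28.2129 × 1.81458 = 51.1946 kN.

F ≈ 51.19 kN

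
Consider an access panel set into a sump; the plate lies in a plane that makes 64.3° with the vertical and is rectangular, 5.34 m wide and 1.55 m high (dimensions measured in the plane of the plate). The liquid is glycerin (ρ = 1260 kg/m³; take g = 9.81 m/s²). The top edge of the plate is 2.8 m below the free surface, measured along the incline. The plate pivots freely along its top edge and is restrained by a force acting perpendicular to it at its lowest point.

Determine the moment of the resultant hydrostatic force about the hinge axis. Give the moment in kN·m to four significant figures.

M ≈ 131.8 kN·m

γ = ρg = 1260 × 9.81 / 1000 = 12.3606 kN/m³.
The plate makes 64.3° with the vertical, i.e. θ = 90° − 64.3° = 25.7° to the horizontal. Measuring y along the incline from the free-surface line, vertical depth h = y·sinθ with sinθ = 0.433659.
The centroid lies 1.55/2 = 0.775 m below the top edge, so y_c = 2.8 + 0.775 = 3.575 m and h_c = 3.575 × 0.433659 = 1.55033 m.
A = 5.34 × 1.55 = 8.277 m².
Resultant F = γ·h_c·A = 12.3606 × 1.55033 × 8.277 = 158.612 kN.
I_c = b·h³/12 = 5.34 × 1.55³/12 = 1.65712 m⁴.
Centre of pressure: y_p = y_c + I_c/(y_c·A) = 3.575 + 1.65712/(3.575 × 8.277) = 3.575 + 0.0560022 = 3.631 m along the plane.
The resultant acts 0.775 + 0.0560022 = 0.831002 m (along the plate) below the hinge at the top edge, so the moment about the hinge is M = F × 0.831002 = 158.612 × 0.831002 = 131.807 kN·m.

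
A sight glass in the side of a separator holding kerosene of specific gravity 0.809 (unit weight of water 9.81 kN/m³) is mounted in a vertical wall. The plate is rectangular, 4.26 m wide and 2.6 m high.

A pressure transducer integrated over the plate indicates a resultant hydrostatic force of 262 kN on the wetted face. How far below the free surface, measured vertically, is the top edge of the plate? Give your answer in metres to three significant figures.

d_top ≈ 1.68 m

γ = 0.809 × 9.81 = 7.93629 kN/m³.
A = 4.26 × 2.6 = 11.076 m².
From F = γ·h_c·A, the centroid depth is h_c = 262/(7.93629 × 11.076) = 2.98058 m.
The centroid lies 2.6/2 = 1.3 m below the top edge, so the top edge sits at h_top = 2.98058 − 1.3 = 1.68058 m below the surface.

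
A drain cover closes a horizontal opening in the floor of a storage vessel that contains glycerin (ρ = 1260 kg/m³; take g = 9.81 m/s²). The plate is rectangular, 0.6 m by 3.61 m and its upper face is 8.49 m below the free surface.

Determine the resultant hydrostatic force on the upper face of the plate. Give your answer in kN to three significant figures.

γ = ρg = 1260 × 9.81 / 1000 = 12.3606 kN/m³.
The plate is horizontal, so pressure is uniform at p = γ·h = 12.3606 × 8.49 = 104.941 kN/m².
A = 0.6 × 3.61 = 2.166 m².
F = p·A = 104.941 × 2.166 = 227.302 kN.

F ≈ 227 kN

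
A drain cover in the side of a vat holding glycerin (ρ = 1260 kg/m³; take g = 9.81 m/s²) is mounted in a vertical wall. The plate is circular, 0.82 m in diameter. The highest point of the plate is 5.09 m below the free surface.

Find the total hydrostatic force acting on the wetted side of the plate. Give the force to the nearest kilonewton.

F ≈ 36 kN

γ = ρg = 1260 × 9.81 / 1000 = 12.3606 kN/m³.
The centroid is at the centre, 0.41 m below the top of the plate, so the centroid depth is h_c = 5.09 + 0.41 = 5.5 m.
A = π(0.41)² = 0.528102 m².
Resultant F = γ·h_c·A = 12.3606 × 5.5 × 0.528102 = 35.9021 kN.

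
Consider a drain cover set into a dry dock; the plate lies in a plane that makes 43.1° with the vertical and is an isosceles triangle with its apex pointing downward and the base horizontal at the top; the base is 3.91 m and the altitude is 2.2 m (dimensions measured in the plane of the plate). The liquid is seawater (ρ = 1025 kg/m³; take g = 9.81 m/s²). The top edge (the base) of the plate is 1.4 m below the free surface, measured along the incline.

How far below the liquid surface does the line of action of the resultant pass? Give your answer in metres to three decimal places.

h_p = 1.650 m

γ = ρg = 1025 × 9.81 / 1000 = 10.05525 kN/m³.
The plate makes 43.1° with the vertical, i.e. θ = 90° − 43.1° = 46.9° to the horizontal. Measuring y along the incline from the free-surface line, vertical depth h = y·sinθ with sinθ = 0.730162.
With the apex down, the centroid sits h/3 = 2.2/3 = 0.733333 m below the base (the top edge), so y_c = 1.4 + 0.733333 = 2.13333 m and h_c = 2.13333 × 0.730162 = 1.55768 m.
A = ½ × 3.91 × 2.2 = 4.301 m².
Resultant F = γ·h_c·A = 10.05525 × 1.55768 × 4.301 = 67.366 kN.
I_c = b·h³/36 = 3.91 × 2.2³/36 = 1.15649 m⁴.
Centre of pressure: y_p = y_c + I_c/(y_c·A) = 2.13333 + 1.15649/(2.13333 × 4.301) = 2.13333 + 0.126042 = 2.25937 m along the plane.
Vertically, h_p = y_p·sinθ = 2.25937 × 0.730162 = 1.64971 m.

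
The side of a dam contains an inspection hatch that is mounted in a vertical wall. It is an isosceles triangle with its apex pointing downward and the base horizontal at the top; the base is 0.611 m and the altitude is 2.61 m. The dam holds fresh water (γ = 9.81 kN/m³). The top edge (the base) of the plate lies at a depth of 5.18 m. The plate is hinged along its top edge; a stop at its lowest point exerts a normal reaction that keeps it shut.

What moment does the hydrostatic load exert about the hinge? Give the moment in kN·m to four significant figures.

M ≈ 44.13 kN·m

γ = 9.81 kN/m³.
With the apex down, the centroid sits h/3 = 2.61/3 = 0.87 m below the base (the top edge), so the centroid depth is h_c = 5.18 + 0.87 = 6.05 m.
A = ½ × 0.611 × 2.61 = 0.797355 m².
Resultant F = γ·h_c·A = 9.81 × 6.05 × 0.797355 = 47.3234 kN.
I_c = b·h³/36 = 0.611 × 2.61³/36 = 0.301759 m⁴.
Centre of pressure: y_p = y_c + I_c/(y_c·A) = 6.05 + 0.301759/(6.05 × 0.797355) = 6.05 + 0.0625537 = 6.11255 m along the plane.
The resultant acts 0.87 + 0.0625537 = 0.932554 m (along the plate) below the hinge at the top edge, so the moment about the hinge is M = F × 0.932554 = 47.3234 × 0.932554 = 44.1316 kN·m.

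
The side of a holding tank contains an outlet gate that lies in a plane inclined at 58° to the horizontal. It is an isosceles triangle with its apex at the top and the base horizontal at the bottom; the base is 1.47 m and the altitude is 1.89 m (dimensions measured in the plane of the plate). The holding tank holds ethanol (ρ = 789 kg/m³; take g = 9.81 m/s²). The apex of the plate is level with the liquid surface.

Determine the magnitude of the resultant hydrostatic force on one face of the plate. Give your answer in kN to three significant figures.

F ≈ 11.5 kN

γ = ρg = 789 × 9.81 / 1000 = 7.74009 kN/m³.
Let θ = 58° be the plate's angle to the horizontal; measure y along the incline from where the plane meets the free surface. Vertical depth h = y·sinθ with sinθ = 0.848048.
With the apex up, the centroid sits 2h/3 = 2 × 1.89/3 = 1.26 m below the apex, so y_c = 1.26 m and h_c = 1.26 × 0.848048 = 1.06854 m.
A = ½ × 1.47 × 1.89 = 1.38915 m².
Resultant F = γ·h_c·A = 7.74009 × 1.06854 × 1.38915 = 11.4891 kN.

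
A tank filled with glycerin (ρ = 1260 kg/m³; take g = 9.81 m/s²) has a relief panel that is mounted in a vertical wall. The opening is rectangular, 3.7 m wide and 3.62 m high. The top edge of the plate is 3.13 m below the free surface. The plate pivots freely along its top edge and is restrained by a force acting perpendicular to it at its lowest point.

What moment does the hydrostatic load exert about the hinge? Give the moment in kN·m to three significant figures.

M ≈ 1660 kN·m

γ = ρg = 1260 × 9.81 / 1000 = 12.3606 kN/m³.
The centroid lies 3.62/2 = 1.81 m below the top edge, so the centroid depth is h_c = 3.13 + 1.81 = 4.94 m.
A = 3.7 × 3.62 = 13.394 m².
Resultant F = γ·h_c·A = 12.3606 × 4.94 × 13.394 = 817.856 kN.
I_c = b·h³/12 = 3.7 × 3.62³/12 = 14.6267 m⁴.
Centre of pressure: y_p = y_c + I_c/(y_c·A) = 4.94 + 14.6267/(4.94 × 13.394) = 4.94 + 0.221059 = 5.16106 m along the plane.
The resultant acts 1.81 + 0.221059 = 2.03106 m (along the plate) below the hinge at the top edge, so the moment about the hinge is M = F × 2.03106 = 817.856 × 2.03106 = 1661.11 kN·m.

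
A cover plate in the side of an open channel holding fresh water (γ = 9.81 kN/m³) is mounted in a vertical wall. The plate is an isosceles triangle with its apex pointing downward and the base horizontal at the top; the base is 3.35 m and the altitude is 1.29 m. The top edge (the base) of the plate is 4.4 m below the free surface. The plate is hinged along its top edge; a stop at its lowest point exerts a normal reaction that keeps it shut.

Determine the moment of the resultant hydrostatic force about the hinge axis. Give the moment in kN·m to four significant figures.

M ≈ 45.98 kN·m

γ = 9.81 kN/m³.
With the apex down, the centroid sits h/3 = 1.29/3 = 0.43 m below the base (the top edge), so the centroid depth is h_c = 4.4 + 0.43 = 4.83 m.
A = ½ × 3.35 × 1.29 = 2.16075 m².
Resultant F = γ·h_c·A = 9.81 × 4.83 × 2.16075 = 102.381 kN.
I_c = b·h³/36 = 3.35 × 1.29³/36 = 0.199761 m⁴.
Centre of pressure: y_p = y_c + I_c/(y_c·A) = 4.83 + 0.199761/(4.83 × 2.16075) = 4.83 + 0.0191408 = 4.84914 m along the plane.
The resultant acts 0.43 + 0.0191408 = 0.449141 m (along the plate) below the hinge at the top edge, so the moment about the hinge is M = F × 0.449141 = 102.381 × 0.449141 = 45.9835 kN·m.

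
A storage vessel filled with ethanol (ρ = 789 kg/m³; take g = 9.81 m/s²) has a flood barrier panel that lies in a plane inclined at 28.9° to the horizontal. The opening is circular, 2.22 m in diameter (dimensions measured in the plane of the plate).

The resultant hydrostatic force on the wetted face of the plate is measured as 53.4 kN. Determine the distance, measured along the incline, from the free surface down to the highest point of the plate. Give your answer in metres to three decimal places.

y_top ≈ 2.578 m

γ = ρg = 789 × 9.81 / 1000 = 7.74009 kN/m³.
A = π(1.11)² = 3.87076 m².
From F = γ·h_c·A, the centroid depth is h_c = 53.4/(7.74009 × 3.87076) = 1.78237 m.
Let θ = 28.9° be the plate's angle to the horizontal; measure y along the incline from where the plane meets the free surface. Vertical depth h = y·sinθ with sinθ = 0.483282.
Along the incline, y_c = h_c/sinθ = 1.78237/0.483282 = 3.68805 m.
The centroid is at the centre, 1.11 m below the top of the plate, so the highest point sits at y_top = 3.68805 − 1.11 = 2.57805 m along the incline.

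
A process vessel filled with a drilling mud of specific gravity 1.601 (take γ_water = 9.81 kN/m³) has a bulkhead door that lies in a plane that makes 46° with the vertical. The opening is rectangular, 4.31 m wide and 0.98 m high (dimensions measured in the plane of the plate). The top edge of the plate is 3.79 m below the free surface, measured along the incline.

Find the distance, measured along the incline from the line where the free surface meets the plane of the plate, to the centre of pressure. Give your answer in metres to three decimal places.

y_p = 4.299 m

γ = 1.601 × 9.81 = 15.70581 kN/m³.
The plate makes 46° with the vertical, i.e. θ = 90° − 46° = 44° to the horizontal. Measuring y along the incline from the free-surface line, vertical depth h = y·sinθ with sinθ = 0.694658.
The centroid lies 0.98/2 = 0.49 m below the top edge, so y_c = 3.79 + 0.49 = 4.28 m and h_c = 4.28 × 0.694658 = 2.97314 m.
A = 4.31 × 0.98 = 4.2238 m².
Resultant F = γ·h_c·A = 15.70581 × 2.97314 × 4.2238 = 197.233 kN.
I_c = b·h³/12 = 4.31 × 0.98³/12 = 0.338045 m⁴.
Centre of pressure: y_p = y_c + I_c/(y_c·A) = 4.28 + 0.338045/(4.28 × 4.2238) = 4.28 + 0.0186994 = 4.2987 m along the plane.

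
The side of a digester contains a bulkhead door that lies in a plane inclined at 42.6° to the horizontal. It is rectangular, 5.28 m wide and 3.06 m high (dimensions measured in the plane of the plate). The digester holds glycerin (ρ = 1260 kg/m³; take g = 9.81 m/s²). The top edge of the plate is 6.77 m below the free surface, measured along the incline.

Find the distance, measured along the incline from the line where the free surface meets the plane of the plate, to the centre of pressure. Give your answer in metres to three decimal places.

y_p = 8.394 m

γ = ρg = 1260 × 9.81 / 1000 = 12.3606 kN/m³.
Let θ = 42.6° be the plate's angle to the horizontal; measure y along the incline from where the plane meets the free surface. Vertical depth h = y·sinθ with sinθ = 0.676876.
The centroid lies 3.06/2 = 1.53 m below the top edge, so y_c = 6.77 + 1.53 = 8.3 m and h_c = 8.3 × 0.676876 = 5.61807 m.
A = 5.28 × 3.06 = 16.1568 m².
Resultant F = γ·h_c·A = 12.3606 × 5.61807 × 16.1568 = 1121.97 kN.
I_c = b·h³/12 = 5.28 × 3.06³/12 = 12.6072 m⁴.
Centre of pressure: y_p = y_c + I_c/(y_c·A) = 8.3 + 12.6072/(8.3 × 16.1568) = 8.3 + 0.0940124 = 8.39401 m along the plane.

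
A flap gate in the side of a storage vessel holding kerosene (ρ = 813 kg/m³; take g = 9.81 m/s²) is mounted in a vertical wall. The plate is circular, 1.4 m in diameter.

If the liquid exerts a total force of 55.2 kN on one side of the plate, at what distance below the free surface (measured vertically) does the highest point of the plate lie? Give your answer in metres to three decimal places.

d_top ≈ 3.796 m

γ = ρg = 813 × 9.81 / 1000 = 7.97553 kN/m³.
A = π(0.7)² = 1.53938 m².
From F = γ·h_c·A, the centroid depth is h_c = 55.2/(7.97553 × 1.53938) = 4.49608 m.
The centroid is at the centre, 0.7 m below the top of the plate, so the highest point sits at h_top = 4.49608 − 0.7 = 3.79608 m below the surface.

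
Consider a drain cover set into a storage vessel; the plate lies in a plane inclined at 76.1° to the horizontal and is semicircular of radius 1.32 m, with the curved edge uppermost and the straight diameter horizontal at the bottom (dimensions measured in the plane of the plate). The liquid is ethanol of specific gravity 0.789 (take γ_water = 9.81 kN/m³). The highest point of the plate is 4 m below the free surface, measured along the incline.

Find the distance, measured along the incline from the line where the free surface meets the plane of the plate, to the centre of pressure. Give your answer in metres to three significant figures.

γ = 0.789 × 9.81 = 7.74009 kN/m³.
Let θ = 76.1° be the plate's angle to the horizontal; measure y along the incline from where the plane meets the free surface. Vertical depth h = y·sinθ with sinθ = 0.970716.
The centroid lies 4r/(3π) = 0.560225 m above the diameter, so r − 4r/(3π) = 1.32 − 0.560225 = 0.759775 m below the topmost point, so y_c = 4 + 0.759775 = 4.75978 m and h_c = 4.75978 × 0.970716 = 4.62039 m.
A = πr²/2 = π × 1.32²/2 = 2.73696 m².
Resultant F = γ·h_c·A = 7.74009 × 4.62039 × 2.73696 = 97.8798 kN.
I_c = (π/8 − 8/(9π))·r⁴ = 0.109757 × 1.32⁴ = 0.333218 m⁴.
Centre of pressure: y_p = y_c + I_c/(y_c·A) = 4.75978 + 0.333218/(4.75978 × 2.73696) = 4.75978 + 0.0255784 = 4.78536 m along the plane.

y_p = 4.79 m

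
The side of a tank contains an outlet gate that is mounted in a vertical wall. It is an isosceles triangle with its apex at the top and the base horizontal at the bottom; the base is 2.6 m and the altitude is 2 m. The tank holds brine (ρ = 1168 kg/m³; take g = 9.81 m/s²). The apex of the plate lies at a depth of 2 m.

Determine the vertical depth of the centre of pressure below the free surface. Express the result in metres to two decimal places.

γ = ρg = 1168 × 9.81 / 1000 = 11.45808 kN/m³.
With the apex up, the centroid sits 2h/3 = 2 × 2/3 = 1.33333 m below the apex, so the centroid depth is h_c = 2 + 1.33333 = 3.33333 m.
A = ½ × 2.6 × 2 = 2.6 m².
Resultant F = γ·h_c·A = 11.45808 × 3.33333 × 2.6 = 99.3033 kN.
I_c = b·h³/36 = 2.6 × 2³/36 = 0.577778 m⁴.
Centre of pressure: y_p = y_c + I_c/(y_c·A) = 3.33333 + 0.577778/(3.33333 × 2.6) = 3.33333 + 0.0666668 = 3.4 m along the plane.

h_p = 3.40 m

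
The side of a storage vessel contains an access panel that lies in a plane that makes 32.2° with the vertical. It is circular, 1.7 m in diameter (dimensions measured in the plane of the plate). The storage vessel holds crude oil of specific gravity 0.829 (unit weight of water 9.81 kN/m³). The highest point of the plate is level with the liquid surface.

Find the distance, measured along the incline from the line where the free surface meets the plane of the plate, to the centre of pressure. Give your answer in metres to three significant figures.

y_p = 1.06 m

γ = 0.829 × 9.81 = 8.13249 kN/m³.
The plate makes 32.2° with the vertical, i.e. θ = 90° − 32.2° = 57.8° to the horizontal. Measuring y along the incline from the free-surface line, vertical depth h = y·sinθ with sinθ = 0.846193.
The centroid is at the centre, 0.85 m below the top of the plate, so y_c = 0.85 m and h_c = 0.85 × 0.846193 = 0.719264 m.
A = π(0.85)² = 2.2698 m².
Resultant F = γ·h_c·A = 8.13249 × 0.719264 × 2.2698 = 13.277 kN.
I_c = πr⁴/4 = π × 0.85⁴/4 = 0.409983 m⁴.
Centre of pressure: y_p = y_c + I_c/(y_c·A) = 0.85 + 0.409983/(0.85 × 2.2698) = 0.85 + 0.2125 = 1.0625 m along the plane.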